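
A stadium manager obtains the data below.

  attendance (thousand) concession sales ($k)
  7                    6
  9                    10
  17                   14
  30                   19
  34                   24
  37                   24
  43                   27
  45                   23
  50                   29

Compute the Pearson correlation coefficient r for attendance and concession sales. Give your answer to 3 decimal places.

0.969

n = 9, Σx = 272, Σy = 176, Σxy = 6290, Σx² = 10218, Σy² = 3944
Sxx = Σx² − (Σx)²/n = 10218 − 8220.444444 = 1997.555556
Sxy = Σxy − (Σx)(Σy)/n = 6290 − 5319.111111 = 970.888889
Syy = Σy² − (Σy)²/n = 3944 − 3441.777778 = 502.222222
r = Sxy/√(Sxx·Syy) = 970.888889/√(1003216.790123) = 970.888889/1001.607104 = 0.969331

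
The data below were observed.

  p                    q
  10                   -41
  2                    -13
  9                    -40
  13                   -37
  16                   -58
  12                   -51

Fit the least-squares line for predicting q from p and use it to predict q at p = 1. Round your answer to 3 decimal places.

n = 6, Σx = 62, Σy = -240, Σxy = -2817, Σx² = 754
Sxx = Σx² − (Σx)²/n = 754 − 640.666667 = 113.333333
Sxy = Σxy − (Σx)(Σy)/n = -2817 − (-2480) = -337
b = Sxy/Sxx = -337/113.333333 = -2.973529
a = ȳ − b·x̄ = -40 − (-2.973529)·10.333333 = -9.273529
ŷ(1) = a + b·1 = -9.273529 + (-2.973529)·1 = -12.247059

-12.247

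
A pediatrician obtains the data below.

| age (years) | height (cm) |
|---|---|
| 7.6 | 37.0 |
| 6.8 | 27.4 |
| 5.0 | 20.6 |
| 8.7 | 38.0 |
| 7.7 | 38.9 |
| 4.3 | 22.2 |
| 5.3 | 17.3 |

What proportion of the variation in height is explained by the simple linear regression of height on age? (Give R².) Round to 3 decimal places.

0.828

n = 7, Σx = 45.4, Σy = 201.4, Σxy = 1387.8, Σx² = 310.56, Σy² = 6293.46
Sxx = Σx² − (Σx)²/n = 310.56 − 294.451429 = 16.108571
Sxy = Σxy − (Σx)(Σy)/n = 1387.8 − 1306.222857 = 81.577143
Syy = Σy² − (Σy)²/n = 6293.46 − 5794.565714 = 498.894286
R² = Sxy²/(Sxx·Syy) = (81.577143)²/(16.108571·498.894286) = 0.828078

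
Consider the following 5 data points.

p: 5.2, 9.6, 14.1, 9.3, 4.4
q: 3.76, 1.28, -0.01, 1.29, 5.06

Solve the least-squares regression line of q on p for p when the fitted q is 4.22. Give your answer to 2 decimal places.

4.70

n = 5, Σx = 42.6, Σy = 11.38, Σxy = 65.96, Σx² = 423.86
Sxx = Σx² − (Σx)²/n = 423.86 − 362.952 = 60.908
Sxy = Σxy − (Σx)(Σy)/n = 65.96 − 96.9576 = -30.9976
b = Sxy/Sxx = -30.9976/60.908 = -0.508925
a = ȳ − b·x̄ = 2.276 − (-0.508925)·8.52 = 6.612040
Set a + b·x = 4.22: x = (4.22 − 6.612040) / (-0.508925) = 4.700183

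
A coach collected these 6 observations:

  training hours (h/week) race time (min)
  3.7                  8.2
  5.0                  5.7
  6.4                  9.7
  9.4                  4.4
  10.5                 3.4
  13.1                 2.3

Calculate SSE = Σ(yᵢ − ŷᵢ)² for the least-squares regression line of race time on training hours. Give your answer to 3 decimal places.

n = 6, Σx = 48.1, Σy = 33.7, Σxy = 228.11, Σx² = 449.87, Σy² = 230.03
Sxx = Σx² − (Σx)²/n = 449.87 − 385.601667 = 64.268333
Sxy = Σxy − (Σx)(Σy)/n = 228.11 − 270.161667 = -42.051667
Syy = Σy² − (Σy)²/n = 230.03 − 189.281667 = 40.748333
b = Sxy/Sxx = -42.051667/64.268333 = -0.654314
SSE = Syy − b·Sxy = 40.748333 − (-0.654314)·(-42.051667) = 13.233341

13.233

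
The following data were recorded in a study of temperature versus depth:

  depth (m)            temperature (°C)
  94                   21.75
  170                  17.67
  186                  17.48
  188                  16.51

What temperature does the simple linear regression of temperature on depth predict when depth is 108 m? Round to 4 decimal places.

n = 4, Σx = 638, Σy = 73.41, Σxy = 11403.56, Σx² = 107676
Sxx = Σx² − (Σx)²/n = 107676 − 101761 = 5915
Sxy = Σxy − (Σx)(Σy)/n = 11403.56 − 11708.895 = -305.335
b = Sxy/Sxx = -305.335/5915 = -0.051620
a = ȳ − b·x̄ = 18.3525 − (-0.051620)·159.5 = 26.585963
ŷ(108) = a + b·108 = 26.585963 + (-0.051620)·108 = 21.010954

21.0110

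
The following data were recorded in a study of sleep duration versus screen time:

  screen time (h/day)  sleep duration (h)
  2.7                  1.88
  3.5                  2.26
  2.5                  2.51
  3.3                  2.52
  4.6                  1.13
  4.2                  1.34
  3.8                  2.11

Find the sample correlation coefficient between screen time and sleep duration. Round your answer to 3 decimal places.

n = 7, Σx = 24.6, Σy = 13.75, Σxy = 46.421, Σx² = 89.92, Σy² = 28.8171
Sxx = Σx² − (Σx)²/n = 89.92 − 86.451429 = 3.468571
Sxy = Σxy − (Σx)(Σy)/n = 46.421 − 48.321429 = -1.900429
Syy = Σy² − (Σy)²/n = 28.8171 − 27.008929 = 1.808171
r = Sxy/√(Sxx·Syy) = -1.900429/√(6.271772) = -1.900429/2.504351 = -0.758851

-0.759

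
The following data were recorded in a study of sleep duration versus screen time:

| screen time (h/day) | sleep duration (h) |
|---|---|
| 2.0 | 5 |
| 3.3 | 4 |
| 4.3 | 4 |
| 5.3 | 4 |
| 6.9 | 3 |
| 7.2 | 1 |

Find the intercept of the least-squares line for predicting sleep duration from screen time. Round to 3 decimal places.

n = 6, Σx = 29, Σy = 21, Σxy = 89.5, Σx² = 160.92
Sxx = Σx² − (Σx)²/n = 160.92 − 140.166667 = 20.753333
Sxy = Σxy − (Σx)(Σy)/n = 89.5 − 101.5 = -12
b = Sxy/Sxx = -12/20.753333 = -0.578220
a = ȳ − b·x̄ = 3.5 − (-0.578220)·4.833333 = 6.294732

6.295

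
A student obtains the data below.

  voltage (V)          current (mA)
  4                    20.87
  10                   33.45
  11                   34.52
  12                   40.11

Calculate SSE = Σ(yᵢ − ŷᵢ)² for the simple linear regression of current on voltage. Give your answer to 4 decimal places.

5.9784

n = 4, Σx = 37, Σy = 128.95, Σxy = 1279.02, Σx² = 381, Σy² = 4354.9019
Sxx = Σx² − (Σx)²/n = 381 − 342.25 = 38.75
Sxy = Σxy − (Σx)(Σy)/n = 1279.02 − 1192.7875 = 86.2325
Syy = Σy² − (Σy)²/n = 4354.9019 − 4157.025625 = 197.876275
b = Sxy/Sxx = 86.2325/38.75 = 2.225355
SSE = Syy − b·Sxy = 197.876275 − 2.225355·86.2325 = 5.978364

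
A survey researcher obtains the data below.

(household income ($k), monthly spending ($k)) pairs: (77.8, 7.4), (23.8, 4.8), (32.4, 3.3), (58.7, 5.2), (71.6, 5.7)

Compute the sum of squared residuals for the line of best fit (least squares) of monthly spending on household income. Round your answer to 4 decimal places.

3.0297

n = 5, Σx = 264.3, Σy = 26.4, Σxy = 1510.24, Σx² = 16241.29, Σy² = 148.22
Sxx = Σx² − (Σx)²/n = 16241.29 − 13970.898 = 2270.392
Sxy = Σxy − (Σx)(Σy)/n = 1510.24 − 1395.504 = 114.736
Syy = Σy² − (Σy)²/n = 148.22 − 139.392 = 8.828
b = Sxy/Sxx = 114.736/2270.392 = 0.050536
SSE = Syy − b·Sxy = 8.828 − 0.050536·114.736 = 3.029728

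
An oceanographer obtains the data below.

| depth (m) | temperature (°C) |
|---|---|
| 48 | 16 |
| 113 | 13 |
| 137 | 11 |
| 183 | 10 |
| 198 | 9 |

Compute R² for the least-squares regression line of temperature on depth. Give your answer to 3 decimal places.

n = 5, Σx = 679, Σy = 59, Σxy = 7356, Σx² = 106535, Σy² = 727
Sxx = Σx² − (Σx)²/n = 106535 − 92208.2 = 14326.8
Sxy = Σxy − (Σx)(Σy)/n = 7356 − 8012.2 = -656.2
Syy = Σy² − (Σy)²/n = 727 − 696.2 = 30.8
R² = Sxy²/(Sxx·Syy) = (-656.2)²/(14326.8·30.8) = 0.975826

0.976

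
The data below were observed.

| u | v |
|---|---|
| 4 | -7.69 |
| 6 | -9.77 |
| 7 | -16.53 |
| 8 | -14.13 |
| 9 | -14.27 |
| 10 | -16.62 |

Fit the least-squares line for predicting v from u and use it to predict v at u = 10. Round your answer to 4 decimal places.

n = 6, Σx = 44, Σy = -79.01, Σxy = -612.76, Σx² = 346
Sxx = Σx² − (Σx)²/n = 346 − 322.666667 = 23.333333
Sxy = Σxy − (Σx)(Σy)/n = -612.76 − (-579.406667) = -33.353333
b = Sxy/Sxx = -33.353333/23.333333 = -1.429429
a = ȳ − b·x̄ = -13.168333 − (-1.429429)·7.333333 = -2.685857
ŷ(10) = a + b·10 = -2.685857 + (-1.429429)·10 = -16.980143

-16.9801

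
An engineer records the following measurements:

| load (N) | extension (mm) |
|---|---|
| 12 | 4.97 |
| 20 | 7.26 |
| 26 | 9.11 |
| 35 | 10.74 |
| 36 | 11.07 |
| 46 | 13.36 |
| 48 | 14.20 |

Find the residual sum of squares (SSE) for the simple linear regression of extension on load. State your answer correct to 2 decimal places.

0.35

n = 7, Σx = 223, Σy = 70.71, Σxy = 2512.28, Σx² = 8161, Σy² = 778.4227
Sxx = Σx² − (Σx)²/n = 8161 − 7104.142857 = 1056.857143
Sxy = Σxy − (Σx)(Σy)/n = 2512.28 − 2252.618571 = 259.661429
Syy = Σy² − (Σy)²/n = 778.4227 − 714.272014 = 64.150686
b = Sxy/Sxx = 259.661429/1056.857143 = 0.245692
SSE = Syy − b·Sxy = 64.150686 − 0.245692·259.661429 = 0.353930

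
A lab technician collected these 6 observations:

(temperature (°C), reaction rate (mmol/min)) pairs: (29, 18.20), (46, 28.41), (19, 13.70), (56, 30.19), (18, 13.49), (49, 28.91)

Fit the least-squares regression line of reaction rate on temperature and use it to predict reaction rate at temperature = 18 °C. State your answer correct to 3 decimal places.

13.435

n = 6, Σx = 217, Σy = 132.9, Σxy = 5445.01, Σx² = 9179
Sxx = Σx² − (Σx)²/n = 9179 − 7848.166667 = 1330.833333
Sxy = Σxy − (Σx)(Σy)/n = 5445.01 − 4806.55 = 638.46
b = Sxy/Sxx = 638.46/1330.833333 = 0.479745
a = ȳ − b·x̄ = 22.15 − 0.479745·36.166667 = 4.799240
ŷ(18) = a + b·18 = 4.799240 + 0.479745·18 = 13.434641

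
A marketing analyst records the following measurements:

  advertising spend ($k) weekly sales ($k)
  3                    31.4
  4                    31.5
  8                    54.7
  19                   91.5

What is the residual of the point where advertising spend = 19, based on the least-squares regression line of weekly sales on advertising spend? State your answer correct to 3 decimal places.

-1.141

n = 4, Σx = 34, Σy = 209.1, Σxy = 2396.3, Σx² = 450
Sxx = Σx² − (Σx)²/n = 450 − 289 = 161
Sxy = Σxy − (Σx)(Σy)/n = 2396.3 − 1777.35 = 618.95
b = Sxy/Sxx = 618.95/161 = 3.844410
a = ȳ − b·x̄ = 52.275 − 3.844410·8.5 = 19.597516
ŷ(19) = 19.597516 + 3.844410·19 = 92.641304
residual = y − ŷ = 91.5 − 92.641304 = -1.141304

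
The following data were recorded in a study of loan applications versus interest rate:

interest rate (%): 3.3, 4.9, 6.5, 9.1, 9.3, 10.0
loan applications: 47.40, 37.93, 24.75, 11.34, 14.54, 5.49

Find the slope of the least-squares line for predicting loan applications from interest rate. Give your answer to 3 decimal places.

-5.960

n = 6, Σx = 43.1, Σy = 141.45, Σxy = 796.468, Σx² = 346.45
Sxx = Σx² − (Σx)²/n = 346.45 − 309.601667 = 36.848333
Sxy = Σxy − (Σx)(Σy)/n = 796.468 − 1016.0825 = -219.6145
b = Sxy/Sxx = -219.6145/36.848333 = -5.959957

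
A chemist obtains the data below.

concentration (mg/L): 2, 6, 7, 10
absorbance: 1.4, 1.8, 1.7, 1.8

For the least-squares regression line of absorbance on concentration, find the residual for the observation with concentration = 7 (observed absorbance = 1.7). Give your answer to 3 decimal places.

n = 4, Σx = 25, Σy = 6.7, Σxy = 43.5, Σx² = 189
Sxx = Σx² − (Σx)²/n = 189 − 156.25 = 32.75
Sxy = Σxy − (Σx)(Σy)/n = 43.5 − 41.875 = 1.625
b = Sxy/Sxx = 1.625/32.75 = 0.049618
a = ȳ − b·x̄ = 1.675 − 0.049618·6.25 = 1.364885
ŷ(7) = 1.364885 + 0.049618·7 = 1.712214
residual = y − ŷ = 1.7 − 1.712214 = -0.012214

-0.012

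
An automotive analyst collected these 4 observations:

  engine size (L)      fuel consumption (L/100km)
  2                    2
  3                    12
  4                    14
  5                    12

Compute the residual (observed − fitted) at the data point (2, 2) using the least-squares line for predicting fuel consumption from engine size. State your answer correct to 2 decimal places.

n = 4, Σx = 14, Σy = 40, Σxy = 156, Σx² = 54
Sxx = Σx² − (Σx)²/n = 54 − 49 = 5
Sxy = Σxy − (Σx)(Σy)/n = 156 − 140 = 16
b = Sxy/Sxx = 16/5 = 3.2
a = ȳ − b·x̄ = 10 − 3.2·3.5 = -1.2
ŷ(2) = -1.2 + 3.2·2 = 5.2
residual = y − ŷ = 2 − 5.2 = -3.2

-3.20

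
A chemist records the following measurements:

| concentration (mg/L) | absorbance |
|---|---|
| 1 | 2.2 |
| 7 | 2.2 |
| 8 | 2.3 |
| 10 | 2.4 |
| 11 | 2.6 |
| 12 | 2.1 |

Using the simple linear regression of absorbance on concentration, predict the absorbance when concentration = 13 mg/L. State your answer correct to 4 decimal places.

n = 6, Σx = 49, Σy = 13.8, Σxy = 113.8, Σx² = 479
Sxx = Σx² − (Σx)²/n = 479 − 400.166667 = 78.833333
Sxy = Σxy − (Σx)(Σy)/n = 113.8 − 112.7 = 1.1
b = Sxy/Sxx = 1.1/78.833333 = 0.013953
a = ȳ − b·x̄ = 2.3 − 0.013953·8.166667 = 2.186047
ŷ(13) = a + b·13 = 2.186047 + 0.013953·13 = 2.367442

2.3674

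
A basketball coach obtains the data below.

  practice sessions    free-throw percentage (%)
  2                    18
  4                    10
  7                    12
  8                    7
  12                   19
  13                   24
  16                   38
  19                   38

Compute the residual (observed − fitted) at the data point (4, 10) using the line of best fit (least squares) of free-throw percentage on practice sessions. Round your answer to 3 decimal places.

-0.530

n = 8, Σx = 81, Σy = 166, Σxy = 2086, Σx² = 1063
Sxx = Σx² − (Σx)²/n = 1063 − 820.125 = 242.875
Sxy = Σxy − (Σx)(Σy)/n = 2086 − 1680.75 = 405.25
b = Sxy/Sxx = 405.25/242.875 = 1.668554
a = ȳ − b·x̄ = 20.75 − 1.668554·10.125 = 3.855893
ŷ(4) = 3.855893 + 1.668554·4 = 10.530108
residual = y − ŷ = 10 − 10.530108 = -0.530108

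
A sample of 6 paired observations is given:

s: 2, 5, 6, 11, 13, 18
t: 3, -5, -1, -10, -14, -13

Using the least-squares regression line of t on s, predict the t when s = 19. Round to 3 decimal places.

-17.034

n = 6, Σx = 55, Σy = -40, Σxy = -551, Σx² = 679
Sxx = Σx² − (Σx)²/n = 679 − 504.166667 = 174.833333
Sxy = Σxy − (Σx)(Σy)/n = -551 − (-366.666667) = -184.333333
b = Sxy/Sxx = -184.333333/174.833333 = -1.054337
a = ȳ − b·x̄ = -6.666667 − (-1.054337)·9.166667 = 2.998093
ŷ(19) = a + b·19 = 2.998093 + (-1.054337)·19 = -17.034318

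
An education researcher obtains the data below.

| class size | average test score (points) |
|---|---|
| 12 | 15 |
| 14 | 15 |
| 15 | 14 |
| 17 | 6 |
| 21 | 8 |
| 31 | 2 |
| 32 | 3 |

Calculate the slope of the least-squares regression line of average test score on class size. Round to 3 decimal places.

n = 7, Σx = 142, Σy = 63, Σxy = 1028, Σx² = 3280
Sxx = Σx² − (Σx)²/n = 3280 − 2880.571429 = 399.428571
Sxy = Σxy − (Σx)(Σy)/n = 1028 − 1278 = -250
b = Sxy/Sxx = -250/399.428571 = -0.625894

-0.626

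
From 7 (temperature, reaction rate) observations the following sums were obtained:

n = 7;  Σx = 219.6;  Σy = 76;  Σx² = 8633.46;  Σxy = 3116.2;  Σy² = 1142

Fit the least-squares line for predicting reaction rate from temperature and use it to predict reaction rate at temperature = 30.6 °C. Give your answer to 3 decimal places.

10.533

Sxx = Σx² − (Σx)²/n = 8633.46 − 6889.165714 = 1744.294286
Sxy = Σxy − (Σx)(Σy)/n = 3116.2 − 2384.228571 = 731.971429
b = Sxy/Sxx = 731.971429/1744.294286 = 0.419638
a = ȳ − b·x̄ = 10.857143 − 0.419638·31.371429 = -2.307487
ŷ(30.6) = a + b·30.6 = -2.307487 + 0.419638·30.6 = 10.533422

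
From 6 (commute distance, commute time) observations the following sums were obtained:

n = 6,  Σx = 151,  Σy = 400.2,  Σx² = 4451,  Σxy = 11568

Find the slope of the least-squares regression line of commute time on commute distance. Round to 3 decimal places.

2.299

Sxx = Σx² − (Σx)²/n = 4451 − 3800.166667 = 650.833333
Sxy = Σxy − (Σx)(Σy)/n = 11568 − 10071.7 = 1496.3
b = Sxy/Sxx = 1496.3/650.833333 = 2.299052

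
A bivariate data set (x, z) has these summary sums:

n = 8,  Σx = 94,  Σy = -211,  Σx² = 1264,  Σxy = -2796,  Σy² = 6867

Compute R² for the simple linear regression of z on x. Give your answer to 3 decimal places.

Sxx = Σx² − (Σx)²/n = 1264 − 1104.5 = 159.5
Sxy = Σxy − (Σx)(Σy)/n = -2796 − (-2479.25) = -316.75
Syy = Σy² − (Σy)²/n = 6867 − 5565.125 = 1301.875
R² = Sxy²/(Sxx·Syy) = (-316.75)²/(159.5·1301.875) = 0.483174

0.483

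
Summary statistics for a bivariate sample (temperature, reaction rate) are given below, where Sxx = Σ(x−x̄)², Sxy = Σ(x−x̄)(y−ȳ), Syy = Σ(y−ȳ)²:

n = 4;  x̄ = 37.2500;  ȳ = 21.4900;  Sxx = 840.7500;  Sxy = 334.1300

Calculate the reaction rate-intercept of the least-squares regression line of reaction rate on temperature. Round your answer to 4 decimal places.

b = Sxy/Sxx = 334.13/840.75 = 0.397419
a = ȳ − b·x̄ = 21.49 − 0.397419·37.25 = 6.686143

6.6861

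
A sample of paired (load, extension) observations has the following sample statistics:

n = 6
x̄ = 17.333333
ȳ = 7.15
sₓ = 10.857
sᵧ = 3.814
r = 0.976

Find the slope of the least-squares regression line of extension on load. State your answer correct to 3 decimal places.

b = r · sᵧ/sₓ = 0.976 · 3.814/10.857 = 0.342863

0.343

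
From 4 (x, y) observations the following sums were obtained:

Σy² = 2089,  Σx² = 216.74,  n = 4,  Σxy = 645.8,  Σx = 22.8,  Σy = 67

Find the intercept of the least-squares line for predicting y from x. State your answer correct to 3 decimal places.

-0.584

Sxx = Σx² − (Σx)²/n = 216.74 − 129.96 = 86.78
Sxy = Σxy − (Σx)(Σy)/n = 645.8 − 381.9 = 263.9
b = Sxy/Sxx = 263.9/86.78 = 3.041023
a = ȳ − b·x̄ = 16.75 − 3.041023·5.7 = -0.583833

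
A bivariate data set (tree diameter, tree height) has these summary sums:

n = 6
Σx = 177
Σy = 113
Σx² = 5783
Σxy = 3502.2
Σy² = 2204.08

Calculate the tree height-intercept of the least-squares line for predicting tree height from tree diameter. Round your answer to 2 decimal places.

9.97

Sxx = Σx² − (Σx)²/n = 5783 − 5221.5 = 561.5
Sxy = Σxy − (Σx)(Σy)/n = 3502.2 − 3333.5 = 168.7
b = Sxy/Sxx = 168.7/561.5 = 0.300445
a = ȳ − b·x̄ = 18.833333 − 0.300445·29.5 = 9.970199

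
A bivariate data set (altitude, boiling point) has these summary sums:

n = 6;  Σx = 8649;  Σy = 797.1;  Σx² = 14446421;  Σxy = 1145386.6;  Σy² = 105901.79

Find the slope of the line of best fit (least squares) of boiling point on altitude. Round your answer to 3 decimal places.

-0.002

Sxx = Σx² − (Σx)²/n = 14446421 − 12467533.5 = 1978887.5
Sxy = Σxy − (Σx)(Σy)/n = 1145386.6 − 1149019.65 = -3633.05
b = Sxy/Sxx = -3633.05/1978887.5 = -0.001836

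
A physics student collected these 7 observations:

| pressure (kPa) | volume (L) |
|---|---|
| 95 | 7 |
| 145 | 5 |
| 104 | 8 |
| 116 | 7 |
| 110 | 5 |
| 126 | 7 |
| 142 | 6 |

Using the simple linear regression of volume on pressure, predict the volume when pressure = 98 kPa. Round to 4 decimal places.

n = 7, Σx = 838, Σy = 45, Σxy = 5318, Σx² = 102462
Sxx = Σx² − (Σx)²/n = 102462 − 100320.571429 = 2141.428571
Sxy = Σxy − (Σx)(Σy)/n = 5318 − 5387.142857 = -69.142857
b = Sxy/Sxx = -69.142857/2141.428571 = -0.032288
a = ȳ − b·x̄ = 6.428571 − (-0.032288)·119.714286 = 10.293929
ŷ(98) = a + b·98 = 10.293929 + (-0.032288)·98 = 7.129686

7.1297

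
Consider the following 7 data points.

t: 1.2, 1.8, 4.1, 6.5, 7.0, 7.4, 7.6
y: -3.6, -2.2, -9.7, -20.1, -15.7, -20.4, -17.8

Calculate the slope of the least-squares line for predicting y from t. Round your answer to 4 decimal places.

-2.7069

n = 7, Σx = 35.6, Σy = -89.5, Σxy = -574.84, Σx² = 225.26
Sxx = Σx² − (Σx)²/n = 225.26 − 181.051429 = 44.208571
Sxy = Σxy − (Σx)(Σy)/n = -574.84 − (-455.171429) = -119.668571
b = Sxy/Sxx = -119.668571/44.208571 = -2.706909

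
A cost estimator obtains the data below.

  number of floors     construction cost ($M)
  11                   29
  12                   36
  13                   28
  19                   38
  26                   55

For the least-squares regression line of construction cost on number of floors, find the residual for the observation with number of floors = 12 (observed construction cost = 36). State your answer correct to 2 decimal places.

n = 5, Σx = 81, Σy = 186, Σxy = 3267, Σx² = 1471
Sxx = Σx² − (Σx)²/n = 1471 − 1312.2 = 158.8
Sxy = Σxy − (Σx)(Σy)/n = 3267 − 3013.2 = 253.8
b = Sxy/Sxx = 253.8/158.8 = 1.598237
a = ȳ − b·x̄ = 37.2 − 1.598237·16.2 = 11.308564
ŷ(12) = 11.308564 + 1.598237·12 = 30.487406
residual = y − ŷ = 36 − 30.487406 = 5.512594

5.51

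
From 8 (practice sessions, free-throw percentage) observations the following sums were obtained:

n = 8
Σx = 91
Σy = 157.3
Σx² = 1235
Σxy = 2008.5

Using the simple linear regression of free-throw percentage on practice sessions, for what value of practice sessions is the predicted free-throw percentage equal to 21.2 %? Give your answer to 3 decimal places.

12.777

Sxx = Σx² − (Σx)²/n = 1235 − 1035.125 = 199.875
Sxy = Σxy − (Σx)(Σy)/n = 2008.5 − 1789.2875 = 219.2125
b = Sxy/Sxx = 219.2125/199.875 = 1.096748
a = ȳ − b·x̄ = 19.6625 − 1.096748·11.375 = 7.186992
Set a + b·x = 21.2: x = (21.2 − 7.186992) / 1.096748 = 12.776872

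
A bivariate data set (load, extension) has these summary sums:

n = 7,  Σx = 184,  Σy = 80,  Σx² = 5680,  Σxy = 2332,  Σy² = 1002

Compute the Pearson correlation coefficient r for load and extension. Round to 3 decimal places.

0.842

Sxx = Σx² − (Σx)²/n = 5680 − 4836.571429 = 843.428571
Sxy = Σxy − (Σx)(Σy)/n = 2332 − 2102.857143 = 229.142857
Syy = Σy² − (Σy)²/n = 1002 − 914.285714 = 87.714286
r = Sxy/√(Sxx·Syy) = 229.142857/√(73980.734694) = 229.142857/271.993998 = 0.842456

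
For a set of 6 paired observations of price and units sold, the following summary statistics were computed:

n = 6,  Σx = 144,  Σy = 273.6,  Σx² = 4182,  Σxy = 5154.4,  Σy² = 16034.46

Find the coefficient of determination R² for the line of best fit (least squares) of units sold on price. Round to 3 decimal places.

Sxx = Σx² − (Σx)²/n = 4182 − 3456 = 726
Sxy = Σxy − (Σx)(Σy)/n = 5154.4 − 6566.4 = -1412
Syy = Σy² − (Σy)²/n = 16034.46 − 12476.16 = 3558.3
R² = Sxy²/(Sxx·Syy) = (-1412)²/(726·3558.3) = 0.771774

0.772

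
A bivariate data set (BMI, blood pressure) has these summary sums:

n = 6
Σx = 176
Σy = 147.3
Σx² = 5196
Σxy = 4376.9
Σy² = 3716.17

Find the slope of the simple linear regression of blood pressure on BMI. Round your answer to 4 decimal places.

1.6830

Sxx = Σx² − (Σx)²/n = 5196 − 5162.666667 = 33.333333
Sxy = Σxy − (Σx)(Σy)/n = 4376.9 − 4320.8 = 56.1
b = Sxy/Sxx = 56.1/33.333333 = 1.683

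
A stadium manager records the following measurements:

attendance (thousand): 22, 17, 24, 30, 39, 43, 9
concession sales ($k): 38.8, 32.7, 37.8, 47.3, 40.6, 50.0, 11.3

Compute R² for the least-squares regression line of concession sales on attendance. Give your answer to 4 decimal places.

n = 7, Σx = 184, Σy = 258.5, Σxy = 7570.8, Σx² = 5700, Σy² = 10516.91
Sxx = Σx² − (Σx)²/n = 5700 − 4836.571429 = 863.428571
Sxy = Σxy − (Σx)(Σy)/n = 7570.8 − 6794.857143 = 775.942857
Syy = Σy² − (Σy)²/n = 10516.91 − 9546.035714 = 970.874286
R² = Sxy²/(Sxx·Syy) = (775.942857)²/(863.428571·970.874286) = 0.718241

0.7182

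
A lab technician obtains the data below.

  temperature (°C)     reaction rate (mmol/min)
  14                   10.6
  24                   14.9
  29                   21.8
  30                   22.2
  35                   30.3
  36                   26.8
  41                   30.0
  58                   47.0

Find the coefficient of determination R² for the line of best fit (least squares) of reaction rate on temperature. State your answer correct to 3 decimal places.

n = 8, Σx = 267, Σy = 203.6, Σxy = 7785.5, Σx² = 10079, Σy² = 6047.78
Sxx = Σx² − (Σx)²/n = 10079 − 8911.125 = 1167.875
Sxy = Σxy − (Σx)(Σy)/n = 7785.5 − 6795.15 = 990.35
Syy = Σy² − (Σy)²/n = 6047.78 − 5181.62 = 866.16
R² = Sxy²/(Sxx·Syy) = (990.35)²/(1167.875·866.16) = 0.969578

0.970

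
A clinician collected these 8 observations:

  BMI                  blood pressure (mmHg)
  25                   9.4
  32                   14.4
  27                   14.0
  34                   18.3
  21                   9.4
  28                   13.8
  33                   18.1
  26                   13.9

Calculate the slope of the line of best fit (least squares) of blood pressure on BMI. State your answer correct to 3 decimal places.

n = 8, Σx = 226, Σy = 111.3, Σxy = 3238.5, Σx² = 6524
Sxx = Σx² − (Σx)²/n = 6524 − 6384.5 = 139.5
Sxy = Σxy − (Σx)(Σy)/n = 3238.5 − 3144.225 = 94.275
b = Sxy/Sxx = 94.275/139.5 = 0.675806

0.676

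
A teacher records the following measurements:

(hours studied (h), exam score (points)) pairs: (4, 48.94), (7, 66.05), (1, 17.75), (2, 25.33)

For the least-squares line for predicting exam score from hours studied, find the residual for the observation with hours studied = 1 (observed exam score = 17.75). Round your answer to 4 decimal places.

n = 4, Σx = 14, Σy = 158.07, Σxy = 726.52, Σx² = 70
Sxx = Σx² − (Σx)²/n = 70 − 49 = 21
Sxy = Σxy − (Σx)(Σy)/n = 726.52 − 553.245 = 173.275
b = Sxy/Sxx = 173.275/21 = 8.251190
a = ȳ − b·x̄ = 39.5175 − 8.251190·3.5 = 10.638333
ŷ(1) = 10.638333 + 8.251190·1 = 18.889524
residual = y − ŷ = 17.75 − 18.889524 = -1.139524

-1.1395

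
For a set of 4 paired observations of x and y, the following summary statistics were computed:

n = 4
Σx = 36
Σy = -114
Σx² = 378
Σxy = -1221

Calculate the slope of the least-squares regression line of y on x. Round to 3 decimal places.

Sxx = Σx² − (Σx)²/n = 378 − 324 = 54
Sxy = Σxy − (Σx)(Σy)/n = -1221 − (-1026) = -195
b = Sxy/Sxx = -195/54 = -3.611111

-3.611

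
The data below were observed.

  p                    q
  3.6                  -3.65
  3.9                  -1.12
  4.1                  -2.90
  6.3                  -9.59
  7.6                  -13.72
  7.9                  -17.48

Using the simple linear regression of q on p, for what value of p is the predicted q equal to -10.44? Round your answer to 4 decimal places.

n = 6, Σx = 33.4, Σy = -48.46, Σxy = -332.179, Σx² = 204.84
Sxx = Σx² − (Σx)²/n = 204.84 − 185.926667 = 18.913333
Sxy = Σxy − (Σx)(Σy)/n = -332.179 − (-269.760667) = -62.418333
b = Sxy/Sxx = -62.418333/18.913333 = -3.300229
a = ȳ − b·x̄ = -8.076667 − (-3.300229)·5.566667 = 10.294609
Set a + b·x = -10.44: x = (-10.44 − 10.294609) / (-3.300229) = 6.282779

6.2828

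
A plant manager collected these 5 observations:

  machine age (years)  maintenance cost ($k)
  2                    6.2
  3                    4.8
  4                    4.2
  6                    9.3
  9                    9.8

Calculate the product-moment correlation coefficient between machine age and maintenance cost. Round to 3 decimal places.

0.806

n = 5, Σx = 24, Σy = 34.3, Σxy = 187.6, Σx² = 146, Σy² = 261.65
Sxx = Σx² − (Σx)²/n = 146 − 115.2 = 30.8
Sxy = Σxy − (Σx)(Σy)/n = 187.6 − 164.64 = 22.96
Syy = Σy² − (Σy)²/n = 261.65 − 235.298 = 26.352
r = Sxy/√(Sxx·Syy) = 22.96/√(811.6416) = 22.96/28.489324 = 0.805916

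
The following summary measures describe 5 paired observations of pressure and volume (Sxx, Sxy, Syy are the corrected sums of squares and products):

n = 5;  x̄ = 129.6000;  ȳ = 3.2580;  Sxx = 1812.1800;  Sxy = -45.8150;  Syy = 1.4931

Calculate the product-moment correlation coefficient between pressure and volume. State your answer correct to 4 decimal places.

-0.8808

r = Sxy/√(Sxx·Syy) = -45.815/√(2705.765958) = -45.815/52.016978 = -0.880770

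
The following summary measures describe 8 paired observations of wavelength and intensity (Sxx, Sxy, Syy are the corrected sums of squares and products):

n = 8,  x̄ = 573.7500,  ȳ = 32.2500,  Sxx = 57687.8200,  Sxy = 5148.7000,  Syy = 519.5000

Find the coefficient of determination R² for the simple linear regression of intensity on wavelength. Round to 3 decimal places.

R² = Sxy²/(Sxx·Syy) = (5148.7)²/(57687.82·519.5) = 0.884556

0.885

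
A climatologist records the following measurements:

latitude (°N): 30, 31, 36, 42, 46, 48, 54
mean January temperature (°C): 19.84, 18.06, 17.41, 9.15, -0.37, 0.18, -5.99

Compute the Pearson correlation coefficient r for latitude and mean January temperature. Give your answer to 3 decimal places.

-0.978

n = 7, Σx = 287, Σy = 58.28, Σxy = 1834.28, Σx² = 12257, Σy² = 1142.6692
Sxx = Σx² − (Σx)²/n = 12257 − 11767 = 490
Sxy = Σxy − (Σx)(Σy)/n = 1834.28 − 2389.48 = -555.2
Syy = Σy² − (Σy)²/n = 1142.6692 − 485.222629 = 657.446571
r = Sxy/√(Sxx·Syy) = -555.2/√(322148.82) = -555.2/567.581554 = -0.978185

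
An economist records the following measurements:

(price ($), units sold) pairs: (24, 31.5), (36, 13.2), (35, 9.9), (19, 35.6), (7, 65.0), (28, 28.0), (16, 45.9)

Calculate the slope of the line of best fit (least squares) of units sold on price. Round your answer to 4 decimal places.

n = 7, Σx = 165, Σy = 229.1, Σxy = 4227.5, Σx² = 4547
Sxx = Σx² − (Σx)²/n = 4547 − 3889.285714 = 657.714286
Sxy = Σxy − (Σx)(Σy)/n = 4227.5 − 5400.214286 = -1172.714286
b = Sxy/Sxx = -1172.714286/657.714286 = -1.783015

-1.7830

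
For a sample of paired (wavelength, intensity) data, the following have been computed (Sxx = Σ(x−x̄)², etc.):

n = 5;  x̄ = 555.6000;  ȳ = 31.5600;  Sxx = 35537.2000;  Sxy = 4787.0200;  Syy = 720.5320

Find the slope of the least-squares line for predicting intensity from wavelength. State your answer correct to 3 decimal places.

b = Sxy/Sxx = 4787.02/35537.2 = 0.134704

0.135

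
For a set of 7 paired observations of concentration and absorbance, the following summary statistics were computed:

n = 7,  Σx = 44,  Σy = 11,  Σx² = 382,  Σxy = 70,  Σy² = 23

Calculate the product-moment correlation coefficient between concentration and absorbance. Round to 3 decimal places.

0.035

Sxx = Σx² − (Σx)²/n = 382 − 276.571429 = 105.428571
Sxy = Σxy − (Σx)(Σy)/n = 70 − 69.142857 = 0.857143
Syy = Σy² − (Σy)²/n = 23 − 17.285714 = 5.714286
r = Sxy/√(Sxx·Syy) = 0.857143/√(602.448980) = 0.857143/24.544836 = 0.034922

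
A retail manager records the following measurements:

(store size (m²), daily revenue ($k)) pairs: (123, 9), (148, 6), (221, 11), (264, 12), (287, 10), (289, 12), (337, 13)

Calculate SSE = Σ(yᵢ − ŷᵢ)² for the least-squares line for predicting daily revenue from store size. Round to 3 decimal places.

n = 7, Σx = 1669, Σy = 73, Σxy = 18313, Σx² = 435029, Σy² = 795
Sxx = Σx² − (Σx)²/n = 435029 − 397937.285714 = 37091.714286
Sxy = Σxy − (Σx)(Σy)/n = 18313 − 17405.285714 = 907.714286
Syy = Σy² − (Σy)²/n = 795 − 761.285714 = 33.714286
b = Sxy/Sxx = 907.714286/37091.714286 = 0.024472
SSE = Syy − b·Sxy = 33.714286 − 0.024472·907.714286 = 11.500558

11.501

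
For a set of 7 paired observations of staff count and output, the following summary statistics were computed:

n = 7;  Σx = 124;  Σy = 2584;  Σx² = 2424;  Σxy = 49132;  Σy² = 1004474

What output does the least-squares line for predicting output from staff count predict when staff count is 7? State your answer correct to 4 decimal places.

Sxx = Σx² − (Σx)²/n = 2424 − 2196.571429 = 227.428571
Sxy = Σxy − (Σx)(Σy)/n = 49132 − 45773.714286 = 3358.285714
b = Sxy/Sxx = 3358.285714/227.428571 = 14.766332
a = ȳ − b·x̄ = 369.142857 − 14.766332·17.714286 = 107.567839
ŷ(7) = a + b·7 = 107.567839 + 14.766332·7 = 210.932161

210.9322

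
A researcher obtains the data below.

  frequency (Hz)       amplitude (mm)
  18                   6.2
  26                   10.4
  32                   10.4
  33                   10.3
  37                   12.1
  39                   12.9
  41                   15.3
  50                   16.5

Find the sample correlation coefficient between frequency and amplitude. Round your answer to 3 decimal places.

0.960

n = 8, Σx = 276, Σy = 94.1, Σxy = 3457.8, Σx² = 10184, Σy² = 1180.01
Sxx = Σx² − (Σx)²/n = 10184 − 9522 = 662
Sxy = Σxy − (Σx)(Σy)/n = 3457.8 − 3246.45 = 211.35
Syy = Σy² − (Σy)²/n = 1180.01 − 1106.85125 = 73.15875
r = Sxy/√(Sxx·Syy) = 211.35/√(48431.0925) = 211.35/220.070653 = 0.960373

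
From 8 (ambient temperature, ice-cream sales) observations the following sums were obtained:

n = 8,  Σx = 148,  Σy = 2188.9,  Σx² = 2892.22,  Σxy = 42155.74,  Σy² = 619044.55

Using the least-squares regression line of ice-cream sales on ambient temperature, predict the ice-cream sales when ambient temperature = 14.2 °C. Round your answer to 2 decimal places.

Sxx = Σx² − (Σx)²/n = 2892.22 − 2738 = 154.22
Sxy = Σxy − (Σx)(Σy)/n = 42155.74 − 40494.65 = 1661.09
b = Sxy/Sxx = 1661.09/154.22 = 10.770912
a = ȳ − b·x̄ = 273.6125 − 10.770912·18.5 = 74.350634
ŷ(14.2) = a + b·14.2 = 74.350634 + 10.770912·14.2 = 227.297580

227.30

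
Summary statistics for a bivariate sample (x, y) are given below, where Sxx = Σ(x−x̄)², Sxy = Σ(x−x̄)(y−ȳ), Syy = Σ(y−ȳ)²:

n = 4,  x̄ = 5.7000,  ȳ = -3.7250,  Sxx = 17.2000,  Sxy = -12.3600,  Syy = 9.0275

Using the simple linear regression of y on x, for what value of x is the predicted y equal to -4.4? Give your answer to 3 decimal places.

b = Sxy/Sxx = -12.36/17.2 = -0.718605
a = ȳ − b·x̄ = -3.725 − (-0.718605)·5.7 = 0.371047
Set a + b·x = -4.4: x = (-4.4 − 0.371047) / (-0.718605) = 6.639320

6.639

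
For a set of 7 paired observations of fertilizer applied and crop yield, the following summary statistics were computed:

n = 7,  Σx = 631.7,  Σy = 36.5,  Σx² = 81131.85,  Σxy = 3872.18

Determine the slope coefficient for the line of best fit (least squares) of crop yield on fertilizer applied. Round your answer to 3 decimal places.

0.024

Sxx = Σx² − (Σx)²/n = 81131.85 − 57006.412857 = 24125.437143
Sxy = Σxy − (Σx)(Σy)/n = 3872.18 − 3293.864286 = 578.315714
b = Sxy/Sxx = 578.315714/24125.437143 = 0.023971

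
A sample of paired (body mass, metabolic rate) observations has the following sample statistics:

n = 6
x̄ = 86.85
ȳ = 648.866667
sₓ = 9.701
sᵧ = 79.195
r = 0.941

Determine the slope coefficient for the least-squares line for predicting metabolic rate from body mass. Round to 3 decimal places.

7.682

b = r · sᵧ/sₓ = 0.941 · 79.195/9.701 = 7.681939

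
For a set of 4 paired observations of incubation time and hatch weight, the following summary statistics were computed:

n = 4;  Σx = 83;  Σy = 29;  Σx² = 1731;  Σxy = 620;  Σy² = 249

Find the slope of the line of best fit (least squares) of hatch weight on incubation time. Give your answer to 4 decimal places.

Sxx = Σx² − (Σx)²/n = 1731 − 1722.25 = 8.75
Sxy = Σxy − (Σx)(Σy)/n = 620 − 601.75 = 18.25
b = Sxy/Sxx = 18.25/8.75 = 2.085714

2.0857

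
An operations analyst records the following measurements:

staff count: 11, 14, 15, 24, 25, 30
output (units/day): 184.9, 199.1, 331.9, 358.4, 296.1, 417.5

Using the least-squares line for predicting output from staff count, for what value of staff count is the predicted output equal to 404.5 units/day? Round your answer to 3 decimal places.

30.334

n = 6, Σx = 119, Σy = 1787.9, Σxy = 38328.9, Σx² = 2643
Sxx = Σx² − (Σx)²/n = 2643 − 2360.166667 = 282.833333
Sxy = Σxy − (Σx)(Σy)/n = 38328.9 − 35460.016667 = 2868.883333
b = Sxy/Sxx = 2868.883333/282.833333 = 10.143371
a = ȳ − b·x̄ = 297.983333 − 10.143371·19.833333 = 96.806482
Set a + b·x = 404.5: x = (404.5 − 96.806482) / 10.143371 = 30.334445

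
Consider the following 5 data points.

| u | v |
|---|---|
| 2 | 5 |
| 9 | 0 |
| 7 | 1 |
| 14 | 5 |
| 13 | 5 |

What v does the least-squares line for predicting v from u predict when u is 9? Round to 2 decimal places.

3.20

n = 5, Σx = 45, Σy = 16, Σxy = 152, Σx² = 499
Sxx = Σx² − (Σx)²/n = 499 − 405 = 94
Sxy = Σxy − (Σx)(Σy)/n = 152 − 144 = 8
b = Sxy/Sxx = 8/94 = 0.085106
a = ȳ − b·x̄ = 3.2 − 0.085106·9 = 2.434043
ŷ(9) = a + b·9 = 2.434043 + 0.085106·9 = 3.2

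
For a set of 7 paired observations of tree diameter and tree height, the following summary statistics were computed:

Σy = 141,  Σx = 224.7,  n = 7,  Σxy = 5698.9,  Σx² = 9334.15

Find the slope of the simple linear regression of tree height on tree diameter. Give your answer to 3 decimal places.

Sxx = Σx² − (Σx)²/n = 9334.15 − 7212.87 = 2121.28
Sxy = Σxy − (Σx)(Σy)/n = 5698.9 − 4526.1 = 1172.8
b = Sxy/Sxx = 1172.8/2121.28 = 0.552874

0.553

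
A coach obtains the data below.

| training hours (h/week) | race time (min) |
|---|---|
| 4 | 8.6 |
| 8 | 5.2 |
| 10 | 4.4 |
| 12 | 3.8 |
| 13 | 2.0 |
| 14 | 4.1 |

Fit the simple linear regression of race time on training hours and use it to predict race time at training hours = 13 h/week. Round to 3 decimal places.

3.173

n = 6, Σx = 61, Σy = 28.1, Σxy = 249, Σx² = 689
Sxx = Σx² − (Σx)²/n = 689 − 620.166667 = 68.833333
Sxy = Σxy − (Σx)(Σy)/n = 249 − 285.683333 = -36.683333
b = Sxy/Sxx = -36.683333/68.833333 = -0.532930
a = ȳ − b·x̄ = 4.683333 − (-0.532930)·10.166667 = 10.101453
ŷ(13) = a + b·13 = 10.101453 + (-0.532930)·13 = 3.173366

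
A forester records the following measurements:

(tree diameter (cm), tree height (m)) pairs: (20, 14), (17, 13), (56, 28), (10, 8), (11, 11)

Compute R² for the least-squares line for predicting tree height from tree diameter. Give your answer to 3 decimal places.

n = 5, Σx = 114, Σy = 74, Σxy = 2270, Σx² = 4046, Σy² = 1334
Sxx = Σx² − (Σx)²/n = 4046 − 2599.2 = 1446.8
Sxy = Σxy − (Σx)(Σy)/n = 2270 − 1687.2 = 582.8
Syy = Σy² − (Σy)²/n = 1334 − 1095.2 = 238.8
R² = Sxy²/(Sxx·Syy) = (582.8)²/(1446.8·238.8) = 0.983097

0.983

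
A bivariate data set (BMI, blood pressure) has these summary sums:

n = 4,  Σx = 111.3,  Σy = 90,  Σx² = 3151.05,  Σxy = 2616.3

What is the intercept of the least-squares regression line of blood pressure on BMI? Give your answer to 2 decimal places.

Sxx = Σx² − (Σx)²/n = 3151.05 − 3096.9225 = 54.1275
Sxy = Σxy − (Σx)(Σy)/n = 2616.3 − 2504.25 = 112.05
b = Sxy/Sxx = 112.05/54.1275 = 2.070112
a = ȳ − b·x̄ = 22.5 − 2.070112·27.825 = -35.100873

-35.10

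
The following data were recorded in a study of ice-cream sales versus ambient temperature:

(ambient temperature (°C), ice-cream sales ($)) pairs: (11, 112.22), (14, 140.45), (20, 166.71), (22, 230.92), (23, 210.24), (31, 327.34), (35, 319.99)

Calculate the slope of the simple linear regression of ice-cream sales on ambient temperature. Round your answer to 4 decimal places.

n = 7, Σx = 156, Σy = 1507.87, Σxy = 37797.87, Σx² = 3916
Sxx = Σx² − (Σx)²/n = 3916 − 3476.571429 = 439.428571
Sxy = Σxy − (Σx)(Σy)/n = 37797.87 − 33603.96 = 4193.91
b = Sxy/Sxx = 4193.91/439.428571 = 9.544008

9.5440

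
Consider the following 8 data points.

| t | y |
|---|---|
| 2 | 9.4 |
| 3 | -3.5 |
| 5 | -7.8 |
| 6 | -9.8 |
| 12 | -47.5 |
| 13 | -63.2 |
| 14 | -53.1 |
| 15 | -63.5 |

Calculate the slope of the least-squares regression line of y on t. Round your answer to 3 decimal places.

n = 8, Σx = 70, Σy = -239, Σxy = -3177, Σx² = 808
Sxx = Σx² − (Σx)²/n = 808 − 612.5 = 195.5
Sxy = Σxy − (Σx)(Σy)/n = -3177 − (-2091.25) = -1085.75
b = Sxy/Sxx = -1085.75/195.5 = -5.553708

-5.554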